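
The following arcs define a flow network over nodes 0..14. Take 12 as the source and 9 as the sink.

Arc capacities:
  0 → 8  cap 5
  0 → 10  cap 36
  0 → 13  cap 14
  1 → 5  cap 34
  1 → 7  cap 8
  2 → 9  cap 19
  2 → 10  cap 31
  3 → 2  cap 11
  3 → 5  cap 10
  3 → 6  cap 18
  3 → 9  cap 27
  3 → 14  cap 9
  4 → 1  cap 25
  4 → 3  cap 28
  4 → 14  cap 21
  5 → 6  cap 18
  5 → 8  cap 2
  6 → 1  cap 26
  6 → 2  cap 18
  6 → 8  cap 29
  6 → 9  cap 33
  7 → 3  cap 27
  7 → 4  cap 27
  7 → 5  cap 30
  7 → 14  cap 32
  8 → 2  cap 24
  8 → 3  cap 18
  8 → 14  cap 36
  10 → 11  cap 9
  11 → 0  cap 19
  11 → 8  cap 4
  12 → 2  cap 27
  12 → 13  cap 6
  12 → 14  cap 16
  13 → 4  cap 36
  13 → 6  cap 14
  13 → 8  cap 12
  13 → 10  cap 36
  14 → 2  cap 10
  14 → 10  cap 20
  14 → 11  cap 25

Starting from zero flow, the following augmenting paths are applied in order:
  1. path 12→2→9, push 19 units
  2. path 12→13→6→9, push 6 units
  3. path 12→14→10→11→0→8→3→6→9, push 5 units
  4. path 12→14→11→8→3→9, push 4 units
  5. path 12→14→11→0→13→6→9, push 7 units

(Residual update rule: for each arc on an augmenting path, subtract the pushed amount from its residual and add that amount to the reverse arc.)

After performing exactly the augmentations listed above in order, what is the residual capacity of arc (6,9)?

after path 1 (12→2→9, push 19): res(6,9)=33
after path 2 (12→13→6→9, push 6): res(6,9)=27
after path 3 (12→14→10→11→0→8→3→6→9, push 5): res(6,9)=22
after path 4 (12→14→11→8→3→9, push 4): res(6,9)=22
after path 5 (12→14→11→0→13→6→9, push 7): res(6,9)=15

Residual capacity of (6,9): 15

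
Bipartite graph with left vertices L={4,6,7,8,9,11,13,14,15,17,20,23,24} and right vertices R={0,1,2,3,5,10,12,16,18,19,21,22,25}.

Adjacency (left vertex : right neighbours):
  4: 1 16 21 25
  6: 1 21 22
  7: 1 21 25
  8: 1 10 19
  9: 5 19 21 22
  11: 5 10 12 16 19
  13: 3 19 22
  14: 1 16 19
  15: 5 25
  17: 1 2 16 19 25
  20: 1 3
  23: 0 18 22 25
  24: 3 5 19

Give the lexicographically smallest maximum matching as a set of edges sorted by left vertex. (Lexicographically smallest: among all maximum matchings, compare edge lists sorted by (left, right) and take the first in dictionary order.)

Lex-smallest maximum matching: {(4,1), (6,21), (7,25), (8,10), (9,5), (11,12), (13,22), (14,16), (17,2), (20,3), (23,0), (24,19)}

|M| = 12 (so the lex-smallest maximum matching has 12 edges)
process left vertices in ascending order; for each, take the smallest-labelled available neighbour that still permits 12 edges overall, or leave it unmatched if none does
lex-smallest matching: {4-1, 6-21, 7-25, 8-10, 9-5, 11-12, 13-22, 14-16, 17-2, 20-3, 23-0, 24-19}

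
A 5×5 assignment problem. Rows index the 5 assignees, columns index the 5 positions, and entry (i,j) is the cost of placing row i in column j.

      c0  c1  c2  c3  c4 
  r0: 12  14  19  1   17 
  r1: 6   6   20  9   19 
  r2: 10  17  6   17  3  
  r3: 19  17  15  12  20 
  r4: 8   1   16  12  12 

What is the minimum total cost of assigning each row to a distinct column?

Minimum assignment cost: 26

optimal assignment: row0→col3 (cost 1), row1→col0 (cost 6), row2→col4 (cost 3), row3→col2 (cost 15), row4→col1 (cost 1)
total = 1 + 6 + 3 + 15 + 1 = 26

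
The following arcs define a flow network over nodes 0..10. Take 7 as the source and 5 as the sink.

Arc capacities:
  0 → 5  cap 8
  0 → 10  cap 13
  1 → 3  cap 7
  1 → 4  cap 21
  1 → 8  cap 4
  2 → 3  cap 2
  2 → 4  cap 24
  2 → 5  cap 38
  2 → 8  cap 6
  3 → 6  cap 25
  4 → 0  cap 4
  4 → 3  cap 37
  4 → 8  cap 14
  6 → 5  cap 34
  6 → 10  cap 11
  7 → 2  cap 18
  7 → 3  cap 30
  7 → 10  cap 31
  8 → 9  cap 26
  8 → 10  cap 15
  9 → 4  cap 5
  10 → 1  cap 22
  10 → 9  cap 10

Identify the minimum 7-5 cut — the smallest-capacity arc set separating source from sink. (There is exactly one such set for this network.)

augment #1: 7→2→5 push 18
augment #2: 7→3→6→5 push 25
augment #3: 7→10→1→4→0→5 push 4
max flow = 47; residual-reachable set from 7 gives S-side
cut edges (S→T): {(3,6), (4,0), (7,2)} total cap 47

Min-cut arcs: {(3,6), (4,0), (7,2)} (total capacity 47)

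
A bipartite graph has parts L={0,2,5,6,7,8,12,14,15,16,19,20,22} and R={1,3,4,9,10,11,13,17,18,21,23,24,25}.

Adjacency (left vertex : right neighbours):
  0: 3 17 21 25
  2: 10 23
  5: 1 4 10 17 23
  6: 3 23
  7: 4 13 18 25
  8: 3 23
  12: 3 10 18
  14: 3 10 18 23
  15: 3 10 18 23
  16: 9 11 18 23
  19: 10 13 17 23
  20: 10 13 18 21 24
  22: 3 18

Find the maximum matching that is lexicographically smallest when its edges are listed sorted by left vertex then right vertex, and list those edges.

Lex-smallest maximum matching: {(0,17), (2,10), (5,1), (6,3), (7,4), (8,23), (12,18), (16,9), (19,13), (20,21)}

|M| = 10 (so the lex-smallest maximum matching has 10 edges)
process left vertices in ascending order; for each, take the smallest-labelled available neighbour that still permits 10 edges overall, or leave it unmatched if none does
lex-smallest matching: {0-17, 2-10, 5-1, 6-3, 7-4, 8-23, 12-18, 16-9, 19-13, 20-21}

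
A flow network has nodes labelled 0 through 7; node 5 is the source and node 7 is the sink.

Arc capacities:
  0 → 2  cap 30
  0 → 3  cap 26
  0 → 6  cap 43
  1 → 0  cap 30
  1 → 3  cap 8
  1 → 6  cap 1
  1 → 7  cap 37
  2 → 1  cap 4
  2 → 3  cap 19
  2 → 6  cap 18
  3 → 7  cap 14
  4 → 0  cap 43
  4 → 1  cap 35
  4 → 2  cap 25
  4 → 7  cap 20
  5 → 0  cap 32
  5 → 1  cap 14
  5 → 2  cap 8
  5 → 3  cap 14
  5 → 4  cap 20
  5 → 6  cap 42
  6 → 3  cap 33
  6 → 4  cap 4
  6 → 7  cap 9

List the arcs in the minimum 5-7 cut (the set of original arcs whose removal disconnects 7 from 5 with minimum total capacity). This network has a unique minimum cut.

Min-cut arcs: {(2,1), (3,7), (5,1), (5,4), (6,4), (6,7)} (total capacity 65)

augment #1: 5→1→7 push 14
augment #2: 5→3→7 push 14
augment #3: 5→4→7 push 20
augment #4: 5→6→7 push 9
augment #5: 5→2→1→7 push 4
augment #6: 5→6→4→1→7 push 4
max flow = 65; residual-reachable set from 5 gives S-side
cut edges (S→T): {(2,1), (3,7), (5,1), (5,4), (6,4), (6,7)} total cap 65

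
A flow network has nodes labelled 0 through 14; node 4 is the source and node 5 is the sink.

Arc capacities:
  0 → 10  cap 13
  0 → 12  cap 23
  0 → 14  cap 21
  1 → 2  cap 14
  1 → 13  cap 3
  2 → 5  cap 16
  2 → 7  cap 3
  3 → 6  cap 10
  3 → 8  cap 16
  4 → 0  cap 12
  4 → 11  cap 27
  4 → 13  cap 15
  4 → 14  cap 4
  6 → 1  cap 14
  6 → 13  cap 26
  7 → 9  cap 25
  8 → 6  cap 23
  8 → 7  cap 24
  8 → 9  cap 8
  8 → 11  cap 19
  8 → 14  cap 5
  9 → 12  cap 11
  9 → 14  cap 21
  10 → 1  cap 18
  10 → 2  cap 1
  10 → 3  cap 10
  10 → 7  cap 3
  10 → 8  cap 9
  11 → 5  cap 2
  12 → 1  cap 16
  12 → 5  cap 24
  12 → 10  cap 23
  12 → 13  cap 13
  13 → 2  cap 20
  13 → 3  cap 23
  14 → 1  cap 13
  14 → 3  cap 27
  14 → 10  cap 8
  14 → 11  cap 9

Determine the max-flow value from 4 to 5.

Maximum flow value: 33

augment #1: 4→11→5 bottleneck 2, total now 2
augment #2: 4→0→12→5 bottleneck 12, total now 14
augment #3: 4→13→2→5 bottleneck 15, total now 29
augment #4: 4→14→1→2→5 bottleneck 1, total now 30
augment #5: 4→14→3→8→9→12→5 bottleneck 3, total now 33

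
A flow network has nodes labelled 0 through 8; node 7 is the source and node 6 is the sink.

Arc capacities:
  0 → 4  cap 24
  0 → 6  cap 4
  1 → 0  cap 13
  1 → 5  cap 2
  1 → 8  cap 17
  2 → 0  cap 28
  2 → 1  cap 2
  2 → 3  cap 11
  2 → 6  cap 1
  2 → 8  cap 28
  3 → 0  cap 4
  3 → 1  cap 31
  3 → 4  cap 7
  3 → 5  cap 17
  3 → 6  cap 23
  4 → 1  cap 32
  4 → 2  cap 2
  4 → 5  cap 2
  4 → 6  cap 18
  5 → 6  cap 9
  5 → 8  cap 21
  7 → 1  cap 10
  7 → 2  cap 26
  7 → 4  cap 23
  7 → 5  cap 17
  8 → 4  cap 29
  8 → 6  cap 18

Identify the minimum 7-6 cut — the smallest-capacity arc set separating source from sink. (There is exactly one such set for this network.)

augment #1: 7→2→6 push 1
augment #2: 7→4→6 push 18
augment #3: 7→5→6 push 9
augment #4: 7→1→0→6 push 4
augment #5: 7→1→8→6 push 6
augment #6: 7→2→3→6 push 11
augment #7: 7→2→8→6 push 12
max flow = 61; residual-reachable set from 7 gives S-side
cut edges (S→T): {(0,6), (2,3), (2,6), (4,6), (5,6), (8,6)} total cap 61

Min-cut arcs: {(0,6), (2,3), (2,6), (4,6), (5,6), (8,6)} (total capacity 61)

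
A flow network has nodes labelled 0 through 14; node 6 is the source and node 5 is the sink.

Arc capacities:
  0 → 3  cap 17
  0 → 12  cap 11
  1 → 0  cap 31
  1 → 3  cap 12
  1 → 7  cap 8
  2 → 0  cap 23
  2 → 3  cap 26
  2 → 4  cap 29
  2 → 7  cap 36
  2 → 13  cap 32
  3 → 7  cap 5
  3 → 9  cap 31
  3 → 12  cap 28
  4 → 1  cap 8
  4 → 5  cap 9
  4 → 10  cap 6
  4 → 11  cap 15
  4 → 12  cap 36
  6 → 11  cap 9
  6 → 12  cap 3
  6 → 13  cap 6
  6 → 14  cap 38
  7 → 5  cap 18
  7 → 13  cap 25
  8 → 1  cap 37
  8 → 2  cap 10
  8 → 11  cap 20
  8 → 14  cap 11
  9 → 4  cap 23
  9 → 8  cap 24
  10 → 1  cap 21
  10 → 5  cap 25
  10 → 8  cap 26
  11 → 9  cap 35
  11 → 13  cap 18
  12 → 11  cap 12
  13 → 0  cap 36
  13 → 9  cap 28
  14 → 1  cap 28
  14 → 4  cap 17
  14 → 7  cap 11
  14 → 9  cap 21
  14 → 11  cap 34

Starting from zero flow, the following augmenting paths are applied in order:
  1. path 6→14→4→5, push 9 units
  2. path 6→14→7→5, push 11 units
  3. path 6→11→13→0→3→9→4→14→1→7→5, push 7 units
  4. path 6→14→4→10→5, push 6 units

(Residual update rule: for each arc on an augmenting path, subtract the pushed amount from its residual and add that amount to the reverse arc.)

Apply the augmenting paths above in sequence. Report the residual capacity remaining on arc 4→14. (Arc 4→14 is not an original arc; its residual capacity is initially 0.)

after path 1 (6→14→4→5, push 9): res(4,14)=9
after path 2 (6→14→7→5, push 11): res(4,14)=9
after path 3 (6→11→13→0→3→9→4→14→1→7→5, push 7): res(4,14)=2
after path 4 (6→14→4→10→5, push 6): res(4,14)=8

Residual capacity of (4,14): 8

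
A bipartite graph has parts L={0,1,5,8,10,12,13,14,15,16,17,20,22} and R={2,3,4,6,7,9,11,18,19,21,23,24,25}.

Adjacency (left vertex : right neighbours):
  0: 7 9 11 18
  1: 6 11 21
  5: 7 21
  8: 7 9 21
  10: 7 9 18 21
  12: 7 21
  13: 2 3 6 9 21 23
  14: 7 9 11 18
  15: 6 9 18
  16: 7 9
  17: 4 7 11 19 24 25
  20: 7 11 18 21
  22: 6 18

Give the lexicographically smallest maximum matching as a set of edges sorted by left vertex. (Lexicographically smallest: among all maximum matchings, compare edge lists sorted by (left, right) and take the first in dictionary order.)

|M| = 8 (so the lex-smallest maximum matching has 8 edges)
process left vertices in ascending order; for each, take the smallest-labelled available neighbour that still permits 8 edges overall, or leave it unmatched if none does
lex-smallest matching: {0-7, 1-6, 5-21, 8-9, 10-18, 13-2, 14-11, 17-4}

Lex-smallest maximum matching: {(0,7), (1,6), (5,21), (8,9), (10,18), (13,2), (14,11), (17,4)}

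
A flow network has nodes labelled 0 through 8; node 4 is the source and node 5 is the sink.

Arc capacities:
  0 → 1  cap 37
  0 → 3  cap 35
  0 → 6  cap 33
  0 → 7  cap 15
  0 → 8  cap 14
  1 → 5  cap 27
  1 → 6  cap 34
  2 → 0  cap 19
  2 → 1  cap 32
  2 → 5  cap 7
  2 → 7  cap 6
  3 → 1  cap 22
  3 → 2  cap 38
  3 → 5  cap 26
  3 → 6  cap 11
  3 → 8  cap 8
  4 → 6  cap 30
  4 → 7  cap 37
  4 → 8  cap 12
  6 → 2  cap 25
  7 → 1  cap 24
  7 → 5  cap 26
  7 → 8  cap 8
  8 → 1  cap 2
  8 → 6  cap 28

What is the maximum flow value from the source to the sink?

Maximum flow value: 64

augment #1: 4→7→5 bottleneck 26, total now 26
augment #2: 4→6→2→5 bottleneck 7, total now 33
augment #3: 4→7→1→5 bottleneck 11, total now 44
augment #4: 4→8→1→5 bottleneck 2, total now 46
augment #5: 4→6→2→1→5 bottleneck 14, total now 60
augment #6: 4→6→2→0→3→5 bottleneck 4, total now 64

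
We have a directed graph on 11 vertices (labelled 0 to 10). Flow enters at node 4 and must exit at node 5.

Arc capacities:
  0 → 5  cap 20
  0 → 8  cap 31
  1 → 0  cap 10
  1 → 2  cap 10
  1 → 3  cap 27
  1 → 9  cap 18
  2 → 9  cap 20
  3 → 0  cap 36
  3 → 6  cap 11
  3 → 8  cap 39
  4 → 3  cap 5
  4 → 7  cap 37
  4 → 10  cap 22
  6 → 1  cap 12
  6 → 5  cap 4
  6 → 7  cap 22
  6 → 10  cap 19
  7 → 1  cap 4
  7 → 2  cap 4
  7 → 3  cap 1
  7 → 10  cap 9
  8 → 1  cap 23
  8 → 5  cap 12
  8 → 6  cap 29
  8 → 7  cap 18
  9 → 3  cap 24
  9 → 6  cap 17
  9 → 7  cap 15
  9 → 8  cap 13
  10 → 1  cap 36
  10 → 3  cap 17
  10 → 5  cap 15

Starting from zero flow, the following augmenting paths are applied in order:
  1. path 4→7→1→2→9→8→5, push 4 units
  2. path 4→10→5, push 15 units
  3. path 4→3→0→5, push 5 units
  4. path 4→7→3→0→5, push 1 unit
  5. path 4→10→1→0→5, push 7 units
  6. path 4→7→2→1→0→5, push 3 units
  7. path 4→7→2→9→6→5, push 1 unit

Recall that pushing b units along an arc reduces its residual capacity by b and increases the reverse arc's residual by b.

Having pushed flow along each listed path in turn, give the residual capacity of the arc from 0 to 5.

after path 1 (4→7→1→2→9→8→5, push 4): res(0,5)=20
after path 2 (4→10→5, push 15): res(0,5)=20
after path 3 (4→3→0→5, push 5): res(0,5)=15
after path 4 (4→7→3→0→5, push 1): res(0,5)=14
after path 5 (4→10→1→0→5, push 7): res(0,5)=7
after path 6 (4→7→2→1→0→5, push 3): res(0,5)=4
after path 7 (4→7→2→9→6→5, push 1): res(0,5)=4

Residual capacity of (0,5): 4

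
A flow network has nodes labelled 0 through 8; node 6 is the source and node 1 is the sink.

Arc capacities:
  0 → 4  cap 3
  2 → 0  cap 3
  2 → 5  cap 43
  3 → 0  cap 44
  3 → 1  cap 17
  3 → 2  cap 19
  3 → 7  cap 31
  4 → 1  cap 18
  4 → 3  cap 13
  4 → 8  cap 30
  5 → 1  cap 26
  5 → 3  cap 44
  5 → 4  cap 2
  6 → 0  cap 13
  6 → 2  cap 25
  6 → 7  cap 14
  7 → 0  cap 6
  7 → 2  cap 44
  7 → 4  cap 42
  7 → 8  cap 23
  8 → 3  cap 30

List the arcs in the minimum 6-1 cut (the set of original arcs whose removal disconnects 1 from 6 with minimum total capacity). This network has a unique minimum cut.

augment #1: 6→0→4→1 push 3
augment #2: 6→2→5→1 push 25
augment #3: 6→7→4→1 push 14
max flow = 42; residual-reachable set from 6 gives S-side
cut edges (S→T): {(0,4), (6,2), (6,7)} total cap 42

Min-cut arcs: {(0,4), (6,2), (6,7)} (total capacity 42)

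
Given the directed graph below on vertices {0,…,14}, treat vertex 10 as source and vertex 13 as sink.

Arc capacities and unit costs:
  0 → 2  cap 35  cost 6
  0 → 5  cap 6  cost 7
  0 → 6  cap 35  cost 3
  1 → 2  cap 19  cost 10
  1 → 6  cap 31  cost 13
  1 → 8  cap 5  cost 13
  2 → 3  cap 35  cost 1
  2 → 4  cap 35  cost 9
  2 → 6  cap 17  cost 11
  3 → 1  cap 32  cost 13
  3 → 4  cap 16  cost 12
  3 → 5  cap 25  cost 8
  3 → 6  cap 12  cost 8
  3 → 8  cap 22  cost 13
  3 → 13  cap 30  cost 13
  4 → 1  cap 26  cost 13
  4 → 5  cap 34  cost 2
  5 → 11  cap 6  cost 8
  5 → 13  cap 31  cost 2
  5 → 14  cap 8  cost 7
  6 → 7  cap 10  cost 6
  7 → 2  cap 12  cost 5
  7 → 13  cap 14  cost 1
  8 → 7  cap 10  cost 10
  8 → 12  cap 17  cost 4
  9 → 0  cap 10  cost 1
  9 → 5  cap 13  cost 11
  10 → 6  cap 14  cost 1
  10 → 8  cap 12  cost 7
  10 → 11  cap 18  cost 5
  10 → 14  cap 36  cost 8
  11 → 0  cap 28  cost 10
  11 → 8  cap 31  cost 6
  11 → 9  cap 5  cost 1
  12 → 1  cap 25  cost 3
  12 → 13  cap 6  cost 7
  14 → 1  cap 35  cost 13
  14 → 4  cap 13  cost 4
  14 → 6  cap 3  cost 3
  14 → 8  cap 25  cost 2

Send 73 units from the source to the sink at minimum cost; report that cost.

shortest-cost path #1: 10→6→7→13 push 10 @ unit cost 8 (adds 80)
shortest-cost path #2: 10→14→4→5→13 push 13 @ unit cost 16 (adds 208)
shortest-cost path #3: 10→11→9→0→5→13 push 5 @ unit cost 16 (adds 80)
shortest-cost path #4: 10→8→12→13 push 6 @ unit cost 18 (adds 108)
shortest-cost path #5: 10→8→7→13 push 4 @ unit cost 18 (adds 72)
shortest-cost path #6: 10→11→0→5→13 push 1 @ unit cost 24 (adds 24)
shortest-cost path #7: 10→11→0→9→5→13 push 5 @ unit cost 27 (adds 135)
shortest-cost path #8: 10→11→0→2→3→5→13 push 7 @ unit cost 32 (adds 224)
shortest-cost path #9: 10→8→7→2→3→13 push 2 @ unit cost 36 (adds 72)
shortest-cost path #10: 10→14→8→7→2→3→13 push 4 @ unit cost 39 (adds 156)
shortest-cost path #11: 10→14→8→12→1→2→3→13 push 11 @ unit cost 41 (adds 451)
shortest-cost path #12: 10→14→1→2→3→13 push 5 @ unit cost 45 (adds 225)
total cost = 1835

Minimum cost for 73 units: 1835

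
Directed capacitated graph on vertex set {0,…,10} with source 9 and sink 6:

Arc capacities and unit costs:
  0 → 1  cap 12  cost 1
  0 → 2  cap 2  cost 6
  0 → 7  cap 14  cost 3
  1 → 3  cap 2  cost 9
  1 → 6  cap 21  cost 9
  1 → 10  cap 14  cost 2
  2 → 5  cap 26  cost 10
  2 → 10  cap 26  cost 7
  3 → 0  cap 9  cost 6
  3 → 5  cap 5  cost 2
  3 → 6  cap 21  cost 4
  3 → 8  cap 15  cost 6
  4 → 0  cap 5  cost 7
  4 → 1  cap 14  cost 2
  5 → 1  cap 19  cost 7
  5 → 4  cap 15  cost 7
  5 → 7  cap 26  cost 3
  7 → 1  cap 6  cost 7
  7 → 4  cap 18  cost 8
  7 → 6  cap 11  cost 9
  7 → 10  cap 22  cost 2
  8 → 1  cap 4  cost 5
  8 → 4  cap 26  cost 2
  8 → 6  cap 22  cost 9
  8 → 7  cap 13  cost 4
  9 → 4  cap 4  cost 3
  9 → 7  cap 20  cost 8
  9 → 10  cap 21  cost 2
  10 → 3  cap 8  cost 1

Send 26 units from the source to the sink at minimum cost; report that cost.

Minimum cost for 26 units: 371

shortest-cost path #1: 9→10→3→6 push 8 @ unit cost 7 (adds 56)
shortest-cost path #2: 9→4→1→6 push 4 @ unit cost 14 (adds 56)
shortest-cost path #3: 9→7→6 push 11 @ unit cost 17 (adds 187)
shortest-cost path #4: 9→7→1→6 push 3 @ unit cost 24 (adds 72)
total cost = 371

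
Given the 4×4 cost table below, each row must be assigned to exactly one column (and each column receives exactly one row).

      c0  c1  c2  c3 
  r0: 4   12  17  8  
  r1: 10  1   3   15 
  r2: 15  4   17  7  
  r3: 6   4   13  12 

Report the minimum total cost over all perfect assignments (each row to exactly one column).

optimal assignment: row0→col0 (cost 4), row1→col2 (cost 3), row2→col3 (cost 7), row3→col1 (cost 4)
total = 4 + 3 + 7 + 4 = 18

Minimum assignment cost: 18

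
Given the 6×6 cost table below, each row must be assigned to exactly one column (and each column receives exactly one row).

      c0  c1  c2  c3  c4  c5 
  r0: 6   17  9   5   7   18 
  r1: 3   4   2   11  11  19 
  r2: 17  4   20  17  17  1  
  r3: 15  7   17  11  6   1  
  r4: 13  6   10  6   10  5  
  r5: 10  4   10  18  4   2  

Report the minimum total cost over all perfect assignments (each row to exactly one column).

Minimum assignment cost: 23

optimal assignment: row0→col0 (cost 6), row1→col2 (cost 2), row2→col1 (cost 4), row3→col5 (cost 1), row4→col3 (cost 6), row5→col4 (cost 4)
total = 6 + 2 + 4 + 1 + 6 + 4 = 23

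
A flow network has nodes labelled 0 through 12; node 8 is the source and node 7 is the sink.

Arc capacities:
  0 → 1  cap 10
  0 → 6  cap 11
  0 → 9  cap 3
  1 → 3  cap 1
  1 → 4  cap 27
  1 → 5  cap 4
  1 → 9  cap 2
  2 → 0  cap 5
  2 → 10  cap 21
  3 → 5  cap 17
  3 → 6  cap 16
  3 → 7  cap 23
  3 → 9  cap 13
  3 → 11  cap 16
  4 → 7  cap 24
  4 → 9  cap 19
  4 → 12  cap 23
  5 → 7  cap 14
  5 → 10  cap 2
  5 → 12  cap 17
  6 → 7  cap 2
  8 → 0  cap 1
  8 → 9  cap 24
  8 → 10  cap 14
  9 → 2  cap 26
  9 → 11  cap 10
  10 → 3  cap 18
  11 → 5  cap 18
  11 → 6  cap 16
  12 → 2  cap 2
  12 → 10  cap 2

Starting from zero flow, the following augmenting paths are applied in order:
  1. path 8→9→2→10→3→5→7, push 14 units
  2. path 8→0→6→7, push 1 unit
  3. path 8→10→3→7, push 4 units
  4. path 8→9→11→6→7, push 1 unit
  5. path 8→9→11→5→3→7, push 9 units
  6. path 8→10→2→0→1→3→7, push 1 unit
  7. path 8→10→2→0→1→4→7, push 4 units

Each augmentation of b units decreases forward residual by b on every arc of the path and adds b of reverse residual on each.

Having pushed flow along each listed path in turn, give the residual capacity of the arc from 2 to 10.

Residual capacity of (2,10): 12

after path 1 (8→9→2→10→3→5→7, push 14): res(2,10)=7
after path 2 (8→0→6→7, push 1): res(2,10)=7
after path 3 (8→10→3→7, push 4): res(2,10)=7
after path 4 (8→9→11→6→7, push 1): res(2,10)=7
after path 5 (8→9→11→5→3→7, push 9): res(2,10)=7
after path 6 (8→10→2→0→1→3→7, push 1): res(2,10)=8
after path 7 (8→10→2→0→1→4→7, push 4): res(2,10)=12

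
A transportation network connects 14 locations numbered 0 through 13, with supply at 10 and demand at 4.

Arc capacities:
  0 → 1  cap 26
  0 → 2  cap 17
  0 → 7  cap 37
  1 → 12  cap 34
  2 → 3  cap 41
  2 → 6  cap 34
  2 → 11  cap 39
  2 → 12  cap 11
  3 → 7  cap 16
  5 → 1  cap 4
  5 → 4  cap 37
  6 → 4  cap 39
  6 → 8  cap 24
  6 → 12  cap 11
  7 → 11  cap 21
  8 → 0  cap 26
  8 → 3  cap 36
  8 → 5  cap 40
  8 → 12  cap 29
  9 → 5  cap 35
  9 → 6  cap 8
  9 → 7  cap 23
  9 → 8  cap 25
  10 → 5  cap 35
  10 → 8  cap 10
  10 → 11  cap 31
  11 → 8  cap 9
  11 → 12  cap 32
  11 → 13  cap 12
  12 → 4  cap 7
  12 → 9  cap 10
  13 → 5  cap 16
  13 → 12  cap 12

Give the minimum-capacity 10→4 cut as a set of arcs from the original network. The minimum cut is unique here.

Min-cut arcs: {(0,2), (5,4), (9,6), (12,4)} (total capacity 69)

augment #1: 10→5→4 push 35
augment #2: 10→8→5→4 push 2
augment #3: 10→8→12→4 push 7
augment #4: 10→8→0→2→6→4 push 1
augment #5: 10→11→12→9→6→4 push 8
augment #6: 10→11→8→0→2→6→4 push 9
augment #7: 10→11→12→8→0→2→6→4 push 7
max flow = 69; residual-reachable set from 10 gives S-side
cut edges (S→T): {(0,2), (5,4), (9,6), (12,4)} total cap 69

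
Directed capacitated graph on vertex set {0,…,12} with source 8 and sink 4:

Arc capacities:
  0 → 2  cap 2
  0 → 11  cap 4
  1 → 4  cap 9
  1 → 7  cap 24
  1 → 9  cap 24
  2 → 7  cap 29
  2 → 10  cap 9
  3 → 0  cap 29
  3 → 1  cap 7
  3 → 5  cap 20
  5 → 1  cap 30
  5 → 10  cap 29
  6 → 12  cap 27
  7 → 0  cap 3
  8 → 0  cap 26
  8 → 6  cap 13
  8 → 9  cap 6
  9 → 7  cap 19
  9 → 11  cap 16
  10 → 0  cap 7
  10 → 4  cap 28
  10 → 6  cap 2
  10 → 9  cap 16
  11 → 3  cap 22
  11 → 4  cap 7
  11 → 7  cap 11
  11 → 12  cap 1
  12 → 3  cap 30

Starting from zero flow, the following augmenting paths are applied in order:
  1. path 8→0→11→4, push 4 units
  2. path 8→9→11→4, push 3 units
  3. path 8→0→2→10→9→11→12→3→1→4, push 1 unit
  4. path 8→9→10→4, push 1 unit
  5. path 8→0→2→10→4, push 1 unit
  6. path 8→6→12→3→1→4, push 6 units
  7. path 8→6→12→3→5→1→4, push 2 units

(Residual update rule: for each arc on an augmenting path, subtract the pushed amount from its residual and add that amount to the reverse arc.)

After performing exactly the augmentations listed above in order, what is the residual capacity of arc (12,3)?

Residual capacity of (12,3): 21

after path 1 (8→0→11→4, push 4): res(12,3)=30
after path 2 (8→9→11→4, push 3): res(12,3)=30
after path 3 (8→0→2→10→9→11→12→3→1→4, push 1): res(12,3)=29
after path 4 (8→9→10→4, push 1): res(12,3)=29
after path 5 (8→0→2→10→4, push 1): res(12,3)=29
after path 6 (8→6→12→3→1→4, push 6): res(12,3)=23
after path 7 (8→6→12→3→5→1→4, push 2): res(12,3)=21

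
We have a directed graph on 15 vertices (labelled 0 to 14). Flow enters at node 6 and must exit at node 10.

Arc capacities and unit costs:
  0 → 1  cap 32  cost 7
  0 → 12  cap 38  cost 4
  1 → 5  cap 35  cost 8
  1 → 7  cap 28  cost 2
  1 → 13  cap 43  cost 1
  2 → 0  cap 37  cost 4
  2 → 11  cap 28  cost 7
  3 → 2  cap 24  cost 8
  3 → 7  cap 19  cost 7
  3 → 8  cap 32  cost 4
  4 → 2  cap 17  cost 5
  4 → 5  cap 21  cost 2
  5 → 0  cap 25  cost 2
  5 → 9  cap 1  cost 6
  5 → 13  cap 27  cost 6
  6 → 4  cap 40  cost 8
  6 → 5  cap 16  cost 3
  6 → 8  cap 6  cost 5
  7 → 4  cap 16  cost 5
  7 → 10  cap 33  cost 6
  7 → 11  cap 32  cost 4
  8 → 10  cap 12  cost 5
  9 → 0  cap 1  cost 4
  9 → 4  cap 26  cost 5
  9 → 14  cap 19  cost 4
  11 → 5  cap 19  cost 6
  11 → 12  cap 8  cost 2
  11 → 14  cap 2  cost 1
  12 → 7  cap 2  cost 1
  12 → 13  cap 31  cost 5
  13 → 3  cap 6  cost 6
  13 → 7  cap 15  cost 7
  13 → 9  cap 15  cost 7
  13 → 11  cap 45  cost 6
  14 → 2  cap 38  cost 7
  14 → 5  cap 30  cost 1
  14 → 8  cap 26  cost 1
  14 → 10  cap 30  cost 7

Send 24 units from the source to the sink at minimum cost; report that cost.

Minimum cost for 24 units: 425

shortest-cost path #1: 6→8→10 push 6 @ unit cost 10 (adds 60)
shortest-cost path #2: 6→5→0→12→7→10 push 2 @ unit cost 16 (adds 32)
shortest-cost path #3: 6→5→9→14→8→10 push 1 @ unit cost 19 (adds 19)
shortest-cost path #4: 6→5→0→1→7→10 push 13 @ unit cost 20 (adds 260)
shortest-cost path #5: 6→4→5→0→1→7→10 push 2 @ unit cost 27 (adds 54)
total cost = 425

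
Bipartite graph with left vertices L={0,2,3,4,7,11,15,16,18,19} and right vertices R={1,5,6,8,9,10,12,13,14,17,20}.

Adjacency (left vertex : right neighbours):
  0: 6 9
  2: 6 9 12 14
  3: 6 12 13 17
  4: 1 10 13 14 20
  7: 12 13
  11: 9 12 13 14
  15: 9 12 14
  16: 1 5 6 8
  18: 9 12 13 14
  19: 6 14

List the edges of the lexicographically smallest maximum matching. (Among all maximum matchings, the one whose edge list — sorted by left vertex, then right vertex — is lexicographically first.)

Lex-smallest maximum matching: {(0,6), (2,9), (3,17), (4,1), (7,12), (11,13), (15,14), (16,5)}

|M| = 8 (so the lex-smallest maximum matching has 8 edges)
process left vertices in ascending order; for each, take the smallest-labelled available neighbour that still permits 8 edges overall, or leave it unmatched if none does
lex-smallest matching: {0-6, 2-9, 3-17, 4-1, 7-12, 11-13, 15-14, 16-5}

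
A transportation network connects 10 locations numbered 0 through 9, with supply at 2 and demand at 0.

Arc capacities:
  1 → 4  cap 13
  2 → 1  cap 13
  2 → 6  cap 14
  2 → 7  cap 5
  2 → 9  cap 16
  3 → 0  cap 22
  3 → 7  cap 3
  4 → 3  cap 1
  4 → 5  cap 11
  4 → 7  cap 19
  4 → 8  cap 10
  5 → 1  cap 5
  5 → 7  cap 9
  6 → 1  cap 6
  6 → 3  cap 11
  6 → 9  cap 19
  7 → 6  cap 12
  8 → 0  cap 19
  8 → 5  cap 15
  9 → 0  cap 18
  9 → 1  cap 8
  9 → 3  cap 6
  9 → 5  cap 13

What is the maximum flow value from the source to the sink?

Maximum flow value: 46

augment #1: 2→9→0 bottleneck 16, total now 16
augment #2: 2→6→3→0 bottleneck 11, total now 27
augment #3: 2→6→9→0 bottleneck 2, total now 29
augment #4: 2→1→4→3→0 bottleneck 1, total now 30
augment #5: 2→1→4→8→0 bottleneck 10, total now 40
augment #6: 2→6→9→3→0 bottleneck 1, total now 41
augment #7: 2→7→6→9→3→0 bottleneck 5, total now 46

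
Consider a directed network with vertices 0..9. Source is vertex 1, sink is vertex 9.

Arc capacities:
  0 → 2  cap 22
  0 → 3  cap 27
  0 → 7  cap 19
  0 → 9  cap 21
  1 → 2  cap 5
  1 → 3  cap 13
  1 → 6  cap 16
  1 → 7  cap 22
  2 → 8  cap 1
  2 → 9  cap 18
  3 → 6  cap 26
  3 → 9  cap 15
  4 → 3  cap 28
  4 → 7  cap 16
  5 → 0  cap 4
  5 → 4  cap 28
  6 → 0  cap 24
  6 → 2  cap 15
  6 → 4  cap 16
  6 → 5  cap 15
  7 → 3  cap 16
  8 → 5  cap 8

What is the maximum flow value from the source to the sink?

Maximum flow value: 50

augment #1: 1→2→9 bottleneck 5, total now 5
augment #2: 1→3→9 bottleneck 13, total now 18
augment #3: 1→6→0→9 bottleneck 16, total now 34
augment #4: 1→7→3→9 bottleneck 2, total now 36
augment #5: 1→7→3→6→0→9 bottleneck 5, total now 41
augment #6: 1→7→3→6→2→9 bottleneck 9, total now 50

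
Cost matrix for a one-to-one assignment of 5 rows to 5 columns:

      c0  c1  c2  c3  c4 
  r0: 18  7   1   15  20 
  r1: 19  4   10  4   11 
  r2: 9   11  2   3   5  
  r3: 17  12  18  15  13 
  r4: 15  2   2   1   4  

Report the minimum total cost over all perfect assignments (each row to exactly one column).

one of 2 optimal assignments: row0→col2 (cost 1), row1→col1 (cost 4), row2→col0 (cost 9), row3→col4 (cost 13), row4→col3 (cost 1)
total = 1 + 4 + 9 + 13 + 1 = 28

Minimum assignment cost: 28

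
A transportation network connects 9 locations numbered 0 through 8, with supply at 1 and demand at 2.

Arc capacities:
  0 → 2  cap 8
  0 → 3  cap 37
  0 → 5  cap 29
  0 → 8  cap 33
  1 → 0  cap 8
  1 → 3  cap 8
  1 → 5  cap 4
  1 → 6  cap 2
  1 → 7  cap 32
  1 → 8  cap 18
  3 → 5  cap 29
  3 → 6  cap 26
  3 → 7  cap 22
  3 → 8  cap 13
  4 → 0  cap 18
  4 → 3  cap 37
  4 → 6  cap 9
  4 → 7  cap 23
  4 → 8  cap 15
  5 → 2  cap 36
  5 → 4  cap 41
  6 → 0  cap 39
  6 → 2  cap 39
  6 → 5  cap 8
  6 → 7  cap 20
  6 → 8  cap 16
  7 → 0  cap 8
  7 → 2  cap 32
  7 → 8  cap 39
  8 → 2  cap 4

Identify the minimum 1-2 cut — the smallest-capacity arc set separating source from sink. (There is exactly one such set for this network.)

Min-cut arcs: {(1,0), (1,3), (1,5), (1,6), (1,7), (8,2)} (total capacity 58)

augment #1: 1→0→2 push 8
augment #2: 1→5→2 push 4
augment #3: 1→6→2 push 2
augment #4: 1→7→2 push 32
augment #5: 1→8→2 push 4
augment #6: 1→3→5→2 push 8
max flow = 58; residual-reachable set from 1 gives S-side
cut edges (S→T): {(1,0), (1,3), (1,5), (1,6), (1,7), (8,2)} total cap 58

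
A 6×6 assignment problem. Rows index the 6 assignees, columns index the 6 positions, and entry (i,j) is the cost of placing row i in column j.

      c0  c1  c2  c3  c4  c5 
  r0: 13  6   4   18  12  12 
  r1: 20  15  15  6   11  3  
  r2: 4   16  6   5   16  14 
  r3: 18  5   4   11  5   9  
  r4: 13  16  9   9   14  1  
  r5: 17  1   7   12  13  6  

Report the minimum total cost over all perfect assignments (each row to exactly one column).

Minimum assignment cost: 21

optimal assignment: row0→col2 (cost 4), row1→col3 (cost 6), row2→col0 (cost 4), row3→col4 (cost 5), row4→col5 (cost 1), row5→col1 (cost 1)
total = 4 + 6 + 4 + 5 + 1 + 1 = 21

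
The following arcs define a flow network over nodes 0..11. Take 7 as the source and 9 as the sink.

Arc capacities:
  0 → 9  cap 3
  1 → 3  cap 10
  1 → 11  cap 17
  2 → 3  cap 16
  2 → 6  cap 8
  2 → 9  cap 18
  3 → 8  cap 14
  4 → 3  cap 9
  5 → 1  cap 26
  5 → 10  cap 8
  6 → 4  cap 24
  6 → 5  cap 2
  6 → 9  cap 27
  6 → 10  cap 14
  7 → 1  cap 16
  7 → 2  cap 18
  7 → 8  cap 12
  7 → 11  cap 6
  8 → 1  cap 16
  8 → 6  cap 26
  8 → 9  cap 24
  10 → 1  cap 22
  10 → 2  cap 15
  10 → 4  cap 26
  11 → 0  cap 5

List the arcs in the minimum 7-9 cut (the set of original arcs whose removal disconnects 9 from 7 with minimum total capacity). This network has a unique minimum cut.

augment #1: 7→2→9 push 18
augment #2: 7→8→9 push 12
augment #3: 7→11→0→9 push 3
augment #4: 7→1→3→8→9 push 10
max flow = 43; residual-reachable set from 7 gives S-side
cut edges (S→T): {(0,9), (1,3), (7,2), (7,8)} total cap 43

Min-cut arcs: {(0,9), (1,3), (7,2), (7,8)} (total capacity 43)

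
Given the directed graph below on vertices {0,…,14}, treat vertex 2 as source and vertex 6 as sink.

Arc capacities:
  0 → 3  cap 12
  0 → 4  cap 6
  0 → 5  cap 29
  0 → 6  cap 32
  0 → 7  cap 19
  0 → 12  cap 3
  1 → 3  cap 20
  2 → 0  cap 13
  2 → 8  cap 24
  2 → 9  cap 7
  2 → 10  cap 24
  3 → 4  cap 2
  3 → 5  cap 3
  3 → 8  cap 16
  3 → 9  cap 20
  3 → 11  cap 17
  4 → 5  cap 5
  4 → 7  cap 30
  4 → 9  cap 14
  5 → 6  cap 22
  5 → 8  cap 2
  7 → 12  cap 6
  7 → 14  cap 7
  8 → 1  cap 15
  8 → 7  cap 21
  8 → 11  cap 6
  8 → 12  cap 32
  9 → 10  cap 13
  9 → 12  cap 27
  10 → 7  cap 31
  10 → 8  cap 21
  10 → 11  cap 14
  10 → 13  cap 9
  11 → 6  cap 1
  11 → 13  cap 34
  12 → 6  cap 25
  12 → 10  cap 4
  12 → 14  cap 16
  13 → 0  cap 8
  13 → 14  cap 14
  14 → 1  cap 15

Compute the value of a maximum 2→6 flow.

augment #1: 2→0→6 bottleneck 13, total now 13
augment #2: 2→8→11→6 bottleneck 1, total now 14
augment #3: 2→8→12→6 bottleneck 23, total now 37
augment #4: 2→9→12→6 bottleneck 2, total now 39
augment #5: 2→10→13→0→6 bottleneck 8, total now 47
augment #6: 2→10→8→1→3→5→6 bottleneck 3, total now 50
augment #7: 2→10→8→1→3→4→5→6 bottleneck 2, total now 52

Maximum flow value: 52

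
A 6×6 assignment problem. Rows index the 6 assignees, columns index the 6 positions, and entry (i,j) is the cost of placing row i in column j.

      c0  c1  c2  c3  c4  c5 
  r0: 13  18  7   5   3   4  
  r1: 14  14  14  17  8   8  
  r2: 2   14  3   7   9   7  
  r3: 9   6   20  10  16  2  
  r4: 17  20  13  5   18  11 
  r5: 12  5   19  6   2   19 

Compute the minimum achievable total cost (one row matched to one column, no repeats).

optimal assignment: row0→col2 (cost 7), row1→col4 (cost 8), row2→col0 (cost 2), row3→col5 (cost 2), row4→col3 (cost 5), row5→col1 (cost 5)
total = 7 + 8 + 2 + 2 + 5 + 5 = 29

Minimum assignment cost: 29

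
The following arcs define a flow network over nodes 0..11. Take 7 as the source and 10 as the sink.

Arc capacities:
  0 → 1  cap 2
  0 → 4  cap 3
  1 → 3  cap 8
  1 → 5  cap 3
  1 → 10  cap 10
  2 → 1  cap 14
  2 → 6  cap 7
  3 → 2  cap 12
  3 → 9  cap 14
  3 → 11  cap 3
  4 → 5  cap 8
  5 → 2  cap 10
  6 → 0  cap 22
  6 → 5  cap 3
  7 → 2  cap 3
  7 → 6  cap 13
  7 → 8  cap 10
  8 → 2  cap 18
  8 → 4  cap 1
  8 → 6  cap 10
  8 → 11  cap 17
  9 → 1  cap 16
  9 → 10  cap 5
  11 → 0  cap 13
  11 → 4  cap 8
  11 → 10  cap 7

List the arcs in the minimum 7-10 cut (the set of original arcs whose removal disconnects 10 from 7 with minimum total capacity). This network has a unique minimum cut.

augment #1: 7→2→1→10 push 3
augment #2: 7→8→11→10 push 7
augment #3: 7→6→0→1→10 push 2
augment #4: 7→8→2→1→10 push 3
augment #5: 7→6→5→2→1→10 push 2
augment #6: 7→6→5→2→1→3→9→10 push 1
augment #7: 7→6→0→4→5→2→1→3→9→10 push 3
max flow = 21; residual-reachable set from 7 gives S-side
cut edges (S→T): {(0,1), (0,4), (6,5), (7,2), (7,8)} total cap 21

Min-cut arcs: {(0,1), (0,4), (6,5), (7,2), (7,8)} (total capacity 21)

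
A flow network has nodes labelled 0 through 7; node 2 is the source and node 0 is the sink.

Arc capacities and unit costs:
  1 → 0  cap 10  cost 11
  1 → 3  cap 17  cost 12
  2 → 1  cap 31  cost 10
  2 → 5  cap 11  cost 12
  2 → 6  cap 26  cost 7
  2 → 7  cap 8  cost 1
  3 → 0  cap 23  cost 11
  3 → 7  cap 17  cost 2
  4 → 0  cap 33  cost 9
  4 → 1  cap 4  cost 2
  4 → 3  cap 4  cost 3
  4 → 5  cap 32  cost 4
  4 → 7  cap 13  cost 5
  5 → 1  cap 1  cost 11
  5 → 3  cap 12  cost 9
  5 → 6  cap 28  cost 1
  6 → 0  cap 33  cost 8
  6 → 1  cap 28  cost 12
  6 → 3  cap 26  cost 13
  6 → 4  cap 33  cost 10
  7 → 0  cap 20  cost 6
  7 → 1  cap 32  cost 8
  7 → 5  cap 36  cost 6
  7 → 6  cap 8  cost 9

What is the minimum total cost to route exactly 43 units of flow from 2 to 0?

Minimum cost for 43 units: 635

shortest-cost path #1: 2→7→0 push 8 @ unit cost 7 (adds 56)
shortest-cost path #2: 2→6→0 push 26 @ unit cost 15 (adds 390)
shortest-cost path #3: 2→5→6→0 push 7 @ unit cost 21 (adds 147)
shortest-cost path #4: 2→1→0 push 2 @ unit cost 21 (adds 42)
total cost = 635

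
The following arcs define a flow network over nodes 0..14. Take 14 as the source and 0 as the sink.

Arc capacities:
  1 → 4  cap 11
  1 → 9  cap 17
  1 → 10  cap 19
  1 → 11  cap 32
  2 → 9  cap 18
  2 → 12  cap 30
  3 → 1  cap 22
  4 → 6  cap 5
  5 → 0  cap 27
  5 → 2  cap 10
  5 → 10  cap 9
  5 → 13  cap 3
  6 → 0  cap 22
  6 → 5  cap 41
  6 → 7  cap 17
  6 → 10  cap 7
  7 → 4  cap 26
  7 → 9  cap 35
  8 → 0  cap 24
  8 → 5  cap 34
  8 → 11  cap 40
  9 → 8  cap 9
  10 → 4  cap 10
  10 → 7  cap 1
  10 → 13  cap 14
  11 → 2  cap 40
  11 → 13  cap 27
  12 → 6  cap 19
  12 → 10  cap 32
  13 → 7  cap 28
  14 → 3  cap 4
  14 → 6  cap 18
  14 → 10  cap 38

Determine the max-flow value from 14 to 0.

augment #1: 14→6→0 bottleneck 18, total now 18
augment #2: 14→10→4→6→0 bottleneck 4, total now 22
augment #3: 14→3→1→9→8→0 bottleneck 4, total now 26
augment #4: 14→10→4→6→5→0 bottleneck 1, total now 27
augment #5: 14→10→7→9→8→0 bottleneck 1, total now 28
augment #6: 14→10→13→7→9→8→0 bottleneck 4, total now 32
augment #7: 14→10→13→7→9→1→11→2→12→6→5→0 bottleneck 4, total now 36

Maximum flow value: 36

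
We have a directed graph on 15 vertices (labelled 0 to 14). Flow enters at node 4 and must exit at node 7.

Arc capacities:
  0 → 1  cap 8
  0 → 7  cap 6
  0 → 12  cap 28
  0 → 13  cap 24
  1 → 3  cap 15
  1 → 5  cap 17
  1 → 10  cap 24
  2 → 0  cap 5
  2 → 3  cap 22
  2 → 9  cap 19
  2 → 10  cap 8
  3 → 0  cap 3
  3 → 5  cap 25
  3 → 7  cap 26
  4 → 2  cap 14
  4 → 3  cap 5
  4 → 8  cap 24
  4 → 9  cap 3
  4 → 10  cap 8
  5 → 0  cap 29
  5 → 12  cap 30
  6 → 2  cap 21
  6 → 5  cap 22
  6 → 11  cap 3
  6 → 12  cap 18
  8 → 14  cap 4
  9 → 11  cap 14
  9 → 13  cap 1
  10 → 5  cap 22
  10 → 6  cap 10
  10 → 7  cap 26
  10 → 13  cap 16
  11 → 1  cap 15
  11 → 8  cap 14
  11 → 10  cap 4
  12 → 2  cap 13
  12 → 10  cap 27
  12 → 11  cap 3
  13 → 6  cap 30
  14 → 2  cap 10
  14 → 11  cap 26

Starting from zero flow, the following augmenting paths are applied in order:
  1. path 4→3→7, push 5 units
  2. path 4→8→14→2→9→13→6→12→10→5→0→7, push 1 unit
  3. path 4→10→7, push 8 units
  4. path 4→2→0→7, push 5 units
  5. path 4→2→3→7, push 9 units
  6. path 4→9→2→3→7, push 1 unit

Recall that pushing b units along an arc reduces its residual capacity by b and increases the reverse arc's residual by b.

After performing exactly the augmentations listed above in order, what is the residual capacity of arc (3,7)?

after path 1 (4→3→7, push 5): res(3,7)=21
after path 2 (4→8→14→2→9→13→6→12→10→5→0→7, push 1): res(3,7)=21
after path 3 (4→10→7, push 8): res(3,7)=21
after path 4 (4→2→0→7, push 5): res(3,7)=21
after path 5 (4→2→3→7, push 9): res(3,7)=12
after path 6 (4→9→2→3→7, push 1): res(3,7)=11

Residual capacity of (3,7): 11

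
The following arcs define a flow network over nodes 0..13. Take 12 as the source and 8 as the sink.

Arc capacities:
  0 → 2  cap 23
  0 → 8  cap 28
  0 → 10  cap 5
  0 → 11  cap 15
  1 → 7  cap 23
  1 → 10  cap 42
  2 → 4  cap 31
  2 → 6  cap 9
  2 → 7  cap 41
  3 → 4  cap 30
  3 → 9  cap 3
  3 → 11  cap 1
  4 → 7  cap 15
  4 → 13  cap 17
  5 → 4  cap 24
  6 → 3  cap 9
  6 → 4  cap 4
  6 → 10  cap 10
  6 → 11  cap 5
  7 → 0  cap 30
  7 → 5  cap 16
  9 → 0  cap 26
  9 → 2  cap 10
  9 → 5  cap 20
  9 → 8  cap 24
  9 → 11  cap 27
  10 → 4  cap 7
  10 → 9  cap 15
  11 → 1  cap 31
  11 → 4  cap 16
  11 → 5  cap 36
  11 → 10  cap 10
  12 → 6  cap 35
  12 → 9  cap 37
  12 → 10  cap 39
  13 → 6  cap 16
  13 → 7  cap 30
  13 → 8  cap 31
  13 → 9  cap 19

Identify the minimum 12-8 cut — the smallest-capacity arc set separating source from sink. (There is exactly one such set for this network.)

Min-cut arcs: {(0,8), (4,13), (9,8)} (total capacity 69)

augment #1: 12→9→8 push 24
augment #2: 12→9→0→8 push 13
augment #3: 12→6→4→13→8 push 4
augment #4: 12→10→4→13→8 push 7
augment #5: 12→10→9→0→8 push 13
augment #6: 12→6→3→4→13→8 push 6
augment #7: 12→6→3→4→7→0→8 push 2
max flow = 69; residual-reachable set from 12 gives S-side
cut edges (S→T): {(0,8), (4,13), (9,8)} total cap 69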